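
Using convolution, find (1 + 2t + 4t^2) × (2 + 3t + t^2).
Ascending coefficients: a = [1, 2, 4], b = [2, 3, 1]. c[0] = 1×2 = 2; c[1] = 1×3 + 2×2 = 7; c[2] = 1×1 + 2×3 + 4×2 = 15; c[3] = 2×1 + 4×3 = 14; c[4] = 4×1 = 4. Result coefficients: [2, 7, 15, 14, 4] → 2 + 7t + 15t^2 + 14t^3 + 4t^4

2 + 7t + 15t^2 + 14t^3 + 4t^4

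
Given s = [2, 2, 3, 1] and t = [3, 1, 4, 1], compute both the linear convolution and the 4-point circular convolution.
Linear: y_lin[0] = 2×3 = 6; y_lin[1] = 2×1 + 2×3 = 8; y_lin[2] = 2×4 + 2×1 + 3×3 = 19; y_lin[3] = 2×1 + 2×4 + 3×1 + 1×3 = 16; y_lin[4] = 2×1 + 3×4 + 1×1 = 15; y_lin[5] = 3×1 + 1×4 = 7; y_lin[6] = 1×1 = 1 → [6, 8, 19, 16, 15, 7, 1]. Circular (length 4): y[0] = 2×3 + 2×1 + 3×4 + 1×1 = 21; y[1] = 2×1 + 2×3 + 3×1 + 1×4 = 15; y[2] = 2×4 + 2×1 + 3×3 + 1×1 = 20; y[3] = 2×1 + 2×4 + 3×1 + 1×3 = 16 → [21, 15, 20, 16]

Linear: [6, 8, 19, 16, 15, 7, 1], Circular: [21, 15, 20, 16]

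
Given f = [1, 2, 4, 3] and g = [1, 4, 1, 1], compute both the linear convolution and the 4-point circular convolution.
Linear: y_lin[0] = 1×1 = 1; y_lin[1] = 1×4 + 2×1 = 6; y_lin[2] = 1×1 + 2×4 + 4×1 = 13; y_lin[3] = 1×1 + 2×1 + 4×4 + 3×1 = 22; y_lin[4] = 2×1 + 4×1 + 3×4 = 18; y_lin[5] = 4×1 + 3×1 = 7; y_lin[6] = 3×1 = 3 → [1, 6, 13, 22, 18, 7, 3]. Circular (length 4): y[0] = 1×1 + 2×1 + 4×1 + 3×4 = 19; y[1] = 1×4 + 2×1 + 4×1 + 3×1 = 13; y[2] = 1×1 + 2×4 + 4×1 + 3×1 = 16; y[3] = 1×1 + 2×1 + 4×4 + 3×1 = 22 → [19, 13, 16, 22]

Linear: [1, 6, 13, 22, 18, 7, 3], Circular: [19, 13, 16, 22]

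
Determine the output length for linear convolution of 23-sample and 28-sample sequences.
Linear/full convolution length: m + n - 1 = 23 + 28 - 1 = 50

50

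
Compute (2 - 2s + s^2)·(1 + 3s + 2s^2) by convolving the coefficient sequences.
Ascending coefficients: a = [2, -2, 1], b = [1, 3, 2]. c[0] = 2×1 = 2; c[1] = 2×3 + -2×1 = 4; c[2] = 2×2 + -2×3 + 1×1 = -1; c[3] = -2×2 + 1×3 = -1; c[4] = 1×2 = 2. Result coefficients: [2, 4, -1, -1, 2] → 2 + 4s - s^2 - s^3 + 2s^4

2 + 4s - s^2 - s^3 + 2s^4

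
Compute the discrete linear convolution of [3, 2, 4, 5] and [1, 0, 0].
y[0] = 3×1 = 3; y[1] = 3×0 + 2×1 = 2; y[2] = 3×0 + 2×0 + 4×1 = 4; y[3] = 2×0 + 4×0 + 5×1 = 5; y[4] = 4×0 + 5×0 = 0; y[5] = 5×0 = 0

[3, 2, 4, 5, 0, 0]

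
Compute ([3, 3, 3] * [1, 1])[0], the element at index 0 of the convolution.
Use y[k] = Σ_i a[i]·b[k-i] at k=0. y[0] = 3×1 = 3

3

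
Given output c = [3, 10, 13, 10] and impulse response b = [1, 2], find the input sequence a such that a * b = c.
Deconvolve c=[3, 10, 13, 10] by b=[1, 2]. Since b[0]=1, solve forward: a[0] = c[0] / 1 = 3; a[1] = (c[1] - 3×2) / 1 = 4; a[2] = (c[2] - 4×2) / 1 = 5. So a = [3, 4, 5]. Check by forward convolution: c[0] = 3×1 = 3; c[1] = 3×2 + 4×1 = 10; c[2] = 4×2 + 5×1 = 13; c[3] = 5×2 = 10

[3, 4, 5]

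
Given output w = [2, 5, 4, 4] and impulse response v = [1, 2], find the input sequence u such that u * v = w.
Deconvolve w=[2, 5, 4, 4] by v=[1, 2]. Since v[0]=1, solve forward: u[0] = w[0] / 1 = 2; u[1] = (w[1] - 2×2) / 1 = 1; u[2] = (w[2] - 1×2) / 1 = 2. So u = [2, 1, 2]. Check by forward convolution: w[0] = 2×1 = 2; w[1] = 2×2 + 1×1 = 5; w[2] = 1×2 + 2×1 = 4; w[3] = 2×2 = 4

[2, 1, 2]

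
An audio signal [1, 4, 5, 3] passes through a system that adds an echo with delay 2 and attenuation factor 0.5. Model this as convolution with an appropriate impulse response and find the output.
Direct-path + delayed-attenuated-path model → impulse response h = [1, 0, 0.5] (1 at lag 0, 0.5 at lag 2). Output y[n] = x[n] + 0.5·x[n - 2] (with x[n] = 0 outside 0..3): y[0] = 1 + 0.5×0 = 1; y[1] = 4 + 0.5×0 = 4; y[2] = 5 + 0.5×1 = 5.5; y[3] = 3 + 0.5×4 = 5.0; y[4] = 0 + 0.5×5 = 2.5; y[5] = 0 + 0.5×3 = 1.5. So y = [1, 4, 5.5, 5.0, 2.5, 1.5]

[1, 4, 5.5, 5.0, 2.5, 1.5]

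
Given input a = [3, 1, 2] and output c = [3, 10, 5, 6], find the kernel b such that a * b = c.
Output length 4 = len(a) + len(b) - 1 ⇒ len(b) = 2. Solve b forward using b[k] = (c[k] - Σ_{i≥1} a[i]·b[k-i]) / a[0]: b[0] = c[0] / a[0] = 3 / 3 = 1; b[1] = (c[1] - 1×1) / a[0] = (10 - 1×1) / 3 = 3. So b = [1, 3]. Forward-check [3, 1, 2] * [1, 3]: c[0] = 3×1 = 3; c[1] = 3×3 + 1×1 = 10; c[2] = 1×3 + 2×1 = 5; c[3] = 2×3 = 6 → [3, 10, 5, 6] ✓

[1, 3]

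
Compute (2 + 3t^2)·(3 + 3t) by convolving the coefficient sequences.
Ascending coefficients: a = [2, 0, 3], b = [3, 3]. c[0] = 2×3 = 6; c[1] = 2×3 + 0×3 = 6; c[2] = 0×3 + 3×3 = 9; c[3] = 3×3 = 9. Result coefficients: [6, 6, 9, 9] → 6 + 6t + 9t^2 + 9t^3

6 + 6t + 9t^2 + 9t^3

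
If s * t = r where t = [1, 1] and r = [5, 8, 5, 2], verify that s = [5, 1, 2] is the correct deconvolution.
Forward-compute [5, 1, 2] * [1, 1]: r[0] = 5×1 = 5; r[1] = 5×1 + 1×1 = 6; r[2] = 1×1 + 2×1 = 3; r[3] = 2×1 = 2 → [5, 6, 3, 2]. Does not match given r = [5, 8, 5, 2].

Not verified. [5, 1, 2] * [1, 1] = [5, 6, 3, 2], which differs from [5, 8, 5, 2] at index 1.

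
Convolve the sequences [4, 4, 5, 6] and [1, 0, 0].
y[0] = 4×1 = 4; y[1] = 4×0 + 4×1 = 4; y[2] = 4×0 + 4×0 + 5×1 = 5; y[3] = 4×0 + 5×0 + 6×1 = 6; y[4] = 5×0 + 6×0 = 0; y[5] = 6×0 = 0

[4, 4, 5, 6, 0, 0]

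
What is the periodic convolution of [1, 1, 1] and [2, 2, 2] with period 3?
Use y[k] = Σ_j f[j]·g[(k-j) mod 3]. y[0] = 1×2 + 1×2 + 1×2 = 6; y[1] = 1×2 + 1×2 + 1×2 = 6; y[2] = 1×2 + 1×2 + 1×2 = 6. Result: [6, 6, 6]

[6, 6, 6]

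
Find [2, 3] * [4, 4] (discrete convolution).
y[0] = 2×4 = 8; y[1] = 2×4 + 3×4 = 20; y[2] = 3×4 = 12

[8, 20, 12]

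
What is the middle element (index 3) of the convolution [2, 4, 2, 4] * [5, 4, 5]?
Use y[k] = Σ_i a[i]·b[k-i] at k=3. y[3] = 4×5 + 2×4 + 4×5 = 48

48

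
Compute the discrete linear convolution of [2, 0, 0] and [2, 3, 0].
y[0] = 2×2 = 4; y[1] = 2×3 + 0×2 = 6; y[2] = 2×0 + 0×3 + 0×2 = 0; y[3] = 0×0 + 0×3 = 0; y[4] = 0×0 = 0

[4, 6, 0, 0, 0]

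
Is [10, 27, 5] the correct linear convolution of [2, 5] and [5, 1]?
Recompute linear convolution of [2, 5] and [5, 1]: y[0] = 2×5 = 10; y[1] = 2×1 + 5×5 = 27; y[2] = 5×1 = 5 → [10, 27, 5]. Given [10, 27, 5] matches, so answer: Yes

Yes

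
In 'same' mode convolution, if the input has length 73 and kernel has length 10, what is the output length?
'Same' mode returns an output with the same length as the input: 73

73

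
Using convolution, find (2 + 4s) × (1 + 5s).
Ascending coefficients: a = [2, 4], b = [1, 5]. c[0] = 2×1 = 2; c[1] = 2×5 + 4×1 = 14; c[2] = 4×5 = 20. Result coefficients: [2, 14, 20] → 2 + 14s + 20s^2

2 + 14s + 20s^2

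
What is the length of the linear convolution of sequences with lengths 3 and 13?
Linear/full convolution length: m + n - 1 = 3 + 13 - 1 = 15

15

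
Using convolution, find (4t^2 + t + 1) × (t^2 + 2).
Ascending coefficients: a = [1, 1, 4], b = [2, 0, 1]. c[0] = 1×2 = 2; c[1] = 1×0 + 1×2 = 2; c[2] = 1×1 + 1×0 + 4×2 = 9; c[3] = 1×1 + 4×0 = 1; c[4] = 4×1 = 4. Result coefficients: [2, 2, 9, 1, 4] → 4t^4 + t^3 + 9t^2 + 2t + 2

4t^4 + t^3 + 9t^2 + 2t + 2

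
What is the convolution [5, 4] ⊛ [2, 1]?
y[0] = 5×2 = 10; y[1] = 5×1 + 4×2 = 13; y[2] = 4×1 = 4

[10, 13, 4]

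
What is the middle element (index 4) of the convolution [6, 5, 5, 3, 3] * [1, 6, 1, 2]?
Use y[k] = Σ_i a[i]·b[k-i] at k=4. y[4] = 5×2 + 5×1 + 3×6 + 3×1 = 36

36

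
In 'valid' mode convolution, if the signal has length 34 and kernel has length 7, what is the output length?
'Valid' mode counts only positions where the kernel fully overlaps the signal: m - n + 1 = 34 - 7 + 1 = 28

28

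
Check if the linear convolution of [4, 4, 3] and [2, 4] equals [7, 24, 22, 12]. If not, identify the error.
Recompute linear convolution of [4, 4, 3] and [2, 4]: y[0] = 4×2 = 8; y[1] = 4×4 + 4×2 = 24; y[2] = 4×4 + 3×2 = 22; y[3] = 3×4 = 12 → [8, 24, 22, 12]. Compare to given [7, 24, 22, 12]: they differ at index 0: given 7, correct 8, so answer: No

No. Error at index 0: given 7, correct 8.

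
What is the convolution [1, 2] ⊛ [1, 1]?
y[0] = 1×1 = 1; y[1] = 1×1 + 2×1 = 3; y[2] = 2×1 = 2

[1, 3, 2]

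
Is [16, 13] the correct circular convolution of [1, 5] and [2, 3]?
Recompute circular convolution of [1, 5] and [2, 3]: y[0] = 1×2 + 5×3 = 17; y[1] = 1×3 + 5×2 = 13 → [17, 13]. Compare to given [16, 13]: they differ at index 0: given 16, correct 17, so answer: No

No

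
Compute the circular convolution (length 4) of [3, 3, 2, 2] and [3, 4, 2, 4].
Use y[k] = Σ_j x[j]·h[(k-j) mod 4]. y[0] = 3×3 + 3×4 + 2×2 + 2×4 = 33; y[1] = 3×4 + 3×3 + 2×4 + 2×2 = 33; y[2] = 3×2 + 3×4 + 2×3 + 2×4 = 32; y[3] = 3×4 + 3×2 + 2×4 + 2×3 = 32. Result: [33, 33, 32, 32]

[33, 33, 32, 32]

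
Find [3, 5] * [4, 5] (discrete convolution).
y[0] = 3×4 = 12; y[1] = 3×5 + 5×4 = 35; y[2] = 5×5 = 25

[12, 35, 25]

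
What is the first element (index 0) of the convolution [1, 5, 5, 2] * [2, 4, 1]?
Use y[k] = Σ_i a[i]·b[k-i] at k=0. y[0] = 1×2 = 2

2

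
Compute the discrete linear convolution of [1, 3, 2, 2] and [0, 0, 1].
y[0] = 1×0 = 0; y[1] = 1×0 + 3×0 = 0; y[2] = 1×1 + 3×0 + 2×0 = 1; y[3] = 3×1 + 2×0 + 2×0 = 3; y[4] = 2×1 + 2×0 = 2; y[5] = 2×1 = 2

[0, 0, 1, 3, 2, 2]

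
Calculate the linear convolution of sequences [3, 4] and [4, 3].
y[0] = 3×4 = 12; y[1] = 3×3 + 4×4 = 25; y[2] = 4×3 = 12

[12, 25, 12]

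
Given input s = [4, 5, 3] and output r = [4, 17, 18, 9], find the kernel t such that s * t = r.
Output length 4 = len(s) + len(t) - 1 ⇒ len(t) = 2. Solve t forward using t[k] = (r[k] - Σ_{i≥1} s[i]·t[k-i]) / s[0]: t[0] = r[0] / s[0] = 4 / 4 = 1; t[1] = (r[1] - 5×1) / s[0] = (17 - 5×1) / 4 = 3. So t = [1, 3]. Forward-check [4, 5, 3] * [1, 3]: r[0] = 4×1 = 4; r[1] = 4×3 + 5×1 = 17; r[2] = 5×3 + 3×1 = 18; r[3] = 3×3 = 9 → [4, 17, 18, 9] ✓

[1, 3]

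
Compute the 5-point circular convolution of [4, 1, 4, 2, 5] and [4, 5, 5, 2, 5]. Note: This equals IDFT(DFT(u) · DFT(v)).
Either evaluate y[k] = Σ_j u[j]·v[(k-j) mod 5] directly, or use IDFT(DFT(u) · DFT(v)). y[0] = 4×4 + 1×5 + 4×2 + 2×5 + 5×5 = 64; y[1] = 4×5 + 1×4 + 4×5 + 2×2 + 5×5 = 73; y[2] = 4×5 + 1×5 + 4×4 + 2×5 + 5×2 = 61; y[3] = 4×2 + 1×5 + 4×5 + 2×4 + 5×5 = 66; y[4] = 4×5 + 1×2 + 4×5 + 2×5 + 5×4 = 72. Result: [64, 73, 61, 66, 72]

[64, 73, 61, 66, 72]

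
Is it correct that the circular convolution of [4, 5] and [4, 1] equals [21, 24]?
Recompute circular convolution of [4, 5] and [4, 1]: y[0] = 4×4 + 5×1 = 21; y[1] = 4×1 + 5×4 = 24 → [21, 24]. Given [21, 24] matches, so answer: Yes

Yes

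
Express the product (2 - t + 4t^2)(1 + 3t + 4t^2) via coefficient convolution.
Ascending coefficients: a = [2, -1, 4], b = [1, 3, 4]. c[0] = 2×1 = 2; c[1] = 2×3 + -1×1 = 5; c[2] = 2×4 + -1×3 + 4×1 = 9; c[3] = -1×4 + 4×3 = 8; c[4] = 4×4 = 16. Result coefficients: [2, 5, 9, 8, 16] → 2 + 5t + 9t^2 + 8t^3 + 16t^4

2 + 5t + 9t^2 + 8t^3 + 16t^4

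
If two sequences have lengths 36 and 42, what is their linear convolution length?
Linear/full convolution length: m + n - 1 = 36 + 42 - 1 = 77

77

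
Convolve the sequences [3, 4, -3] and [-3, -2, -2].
y[0] = 3×-3 = -9; y[1] = 3×-2 + 4×-3 = -18; y[2] = 3×-2 + 4×-2 + -3×-3 = -5; y[3] = 4×-2 + -3×-2 = -2; y[4] = -3×-2 = 6

[-9, -18, -5, -2, 6]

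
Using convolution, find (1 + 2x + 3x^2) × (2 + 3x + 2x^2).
Ascending coefficients: a = [1, 2, 3], b = [2, 3, 2]. c[0] = 1×2 = 2; c[1] = 1×3 + 2×2 = 7; c[2] = 1×2 + 2×3 + 3×2 = 14; c[3] = 2×2 + 3×3 = 13; c[4] = 3×2 = 6. Result coefficients: [2, 7, 14, 13, 6] → 2 + 7x + 14x^2 + 13x^3 + 6x^4

2 + 7x + 14x^2 + 13x^3 + 6x^4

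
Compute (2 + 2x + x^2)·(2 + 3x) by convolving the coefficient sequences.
Ascending coefficients: a = [2, 2, 1], b = [2, 3]. c[0] = 2×2 = 4; c[1] = 2×3 + 2×2 = 10; c[2] = 2×3 + 1×2 = 8; c[3] = 1×3 = 3. Result coefficients: [4, 10, 8, 3] → 4 + 10x + 8x^2 + 3x^3

4 + 10x + 8x^2 + 3x^3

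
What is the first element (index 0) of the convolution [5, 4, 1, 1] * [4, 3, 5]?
Use y[k] = Σ_i a[i]·b[k-i] at k=0. y[0] = 5×4 = 20

20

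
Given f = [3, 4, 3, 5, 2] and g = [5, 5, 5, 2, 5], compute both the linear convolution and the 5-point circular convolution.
Linear: y_lin[0] = 3×5 = 15; y_lin[1] = 3×5 + 4×5 = 35; y_lin[2] = 3×5 + 4×5 + 3×5 = 50; y_lin[3] = 3×2 + 4×5 + 3×5 + 5×5 = 66; y_lin[4] = 3×5 + 4×2 + 3×5 + 5×5 + 2×5 = 73; y_lin[5] = 4×5 + 3×2 + 5×5 + 2×5 = 61; y_lin[6] = 3×5 + 5×2 + 2×5 = 35; y_lin[7] = 5×5 + 2×2 = 29; y_lin[8] = 2×5 = 10 → [15, 35, 50, 66, 73, 61, 35, 29, 10]. Circular (length 5): y[0] = 3×5 + 4×5 + 3×2 + 5×5 + 2×5 = 76; y[1] = 3×5 + 4×5 + 3×5 + 5×2 + 2×5 = 70; y[2] = 3×5 + 4×5 + 3×5 + 5×5 + 2×2 = 79; y[3] = 3×2 + 4×5 + 3×5 + 5×5 + 2×5 = 76; y[4] = 3×5 + 4×2 + 3×5 + 5×5 + 2×5 = 73 → [76, 70, 79, 76, 73]

Linear: [15, 35, 50, 66, 73, 61, 35, 29, 10], Circular: [76, 70, 79, 76, 73]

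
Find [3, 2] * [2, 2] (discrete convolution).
y[0] = 3×2 = 6; y[1] = 3×2 + 2×2 = 10; y[2] = 2×2 = 4

[6, 10, 4]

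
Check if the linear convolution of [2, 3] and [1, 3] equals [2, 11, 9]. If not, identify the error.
Recompute linear convolution of [2, 3] and [1, 3]: y[0] = 2×1 = 2; y[1] = 2×3 + 3×1 = 9; y[2] = 3×3 = 9 → [2, 9, 9]. Compare to given [2, 11, 9]: they differ at index 1: given 11, correct 9, so answer: No

No. Error at index 1: given 11, correct 9.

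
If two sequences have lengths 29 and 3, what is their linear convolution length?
Linear/full convolution length: m + n - 1 = 29 + 3 - 1 = 31

31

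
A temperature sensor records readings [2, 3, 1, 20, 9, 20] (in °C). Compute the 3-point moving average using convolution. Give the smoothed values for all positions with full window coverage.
3-point moving average kernel = [1, 1, 1]. Apply in 'valid' mode (full window coverage): avg[0] = (2 + 3 + 1) / 3 = 2.0; avg[1] = (3 + 1 + 20) / 3 = 8.0; avg[2] = (1 + 20 + 9) / 3 = 10.0; avg[3] = (20 + 9 + 20) / 3 = 16.33. Smoothed values: [2.0, 8.0, 10.0, 16.33]

[2.0, 8.0, 10.0, 16.33]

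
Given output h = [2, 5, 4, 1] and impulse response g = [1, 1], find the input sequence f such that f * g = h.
Deconvolve h=[2, 5, 4, 1] by g=[1, 1]. Since g[0]=1, solve forward: f[0] = h[0] / 1 = 2; f[1] = (h[1] - 2×1) / 1 = 3; f[2] = (h[2] - 3×1) / 1 = 1. So f = [2, 3, 1]. Check by forward convolution: h[0] = 2×1 = 2; h[1] = 2×1 + 3×1 = 5; h[2] = 3×1 + 1×1 = 4; h[3] = 1×1 = 1

[2, 3, 1]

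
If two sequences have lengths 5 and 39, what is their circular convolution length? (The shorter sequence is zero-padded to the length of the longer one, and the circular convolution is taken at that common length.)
Circular convolution (zero-padding the shorter input) has length max(m, n) = max(5, 39) = 39

39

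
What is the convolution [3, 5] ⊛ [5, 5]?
y[0] = 3×5 = 15; y[1] = 3×5 + 5×5 = 40; y[2] = 5×5 = 25

[15, 40, 25]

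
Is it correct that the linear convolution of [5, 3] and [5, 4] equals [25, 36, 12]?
Recompute linear convolution of [5, 3] and [5, 4]: y[0] = 5×5 = 25; y[1] = 5×4 + 3×5 = 35; y[2] = 3×4 = 12 → [25, 35, 12]. Compare to given [25, 36, 12]: they differ at index 1: given 36, correct 35, so answer: No

No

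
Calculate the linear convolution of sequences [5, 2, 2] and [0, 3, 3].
y[0] = 5×0 = 0; y[1] = 5×3 + 2×0 = 15; y[2] = 5×3 + 2×3 + 2×0 = 21; y[3] = 2×3 + 2×3 = 12; y[4] = 2×3 = 6

[0, 15, 21, 12, 6]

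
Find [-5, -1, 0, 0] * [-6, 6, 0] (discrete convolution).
y[0] = -5×-6 = 30; y[1] = -5×6 + -1×-6 = -24; y[2] = -5×0 + -1×6 + 0×-6 = -6; y[3] = -1×0 + 0×6 + 0×-6 = 0; y[4] = 0×0 + 0×6 = 0; y[5] = 0×0 = 0

[30, -24, -6, 0, 0, 0]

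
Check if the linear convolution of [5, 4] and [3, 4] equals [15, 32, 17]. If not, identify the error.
Recompute linear convolution of [5, 4] and [3, 4]: y[0] = 5×3 = 15; y[1] = 5×4 + 4×3 = 32; y[2] = 4×4 = 16 → [15, 32, 16]. Compare to given [15, 32, 17]: they differ at index 2: given 17, correct 16, so answer: No

No. Error at index 2: given 17, correct 16.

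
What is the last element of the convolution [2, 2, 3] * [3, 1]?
Use y[k] = Σ_i a[i]·b[k-i] at k=3. y[3] = 3×1 = 3

3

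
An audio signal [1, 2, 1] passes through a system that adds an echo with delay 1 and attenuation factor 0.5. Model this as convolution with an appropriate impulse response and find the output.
Direct-path + delayed-attenuated-path model → impulse response h = [1, 0.5] (1 at lag 0, 0.5 at lag 1). Output y[n] = x[n] + 0.5·x[n - 1] (with x[n] = 0 outside 0..2): y[0] = 1 + 0.5×0 = 1; y[1] = 2 + 0.5×1 = 2.5; y[2] = 1 + 0.5×2 = 2.0; y[3] = 0 + 0.5×1 = 0.5. So y = [1, 2.5, 2.0, 0.5]

[1, 2.5, 2.0, 0.5]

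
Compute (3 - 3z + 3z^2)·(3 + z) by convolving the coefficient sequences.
Ascending coefficients: a = [3, -3, 3], b = [3, 1]. c[0] = 3×3 = 9; c[1] = 3×1 + -3×3 = -6; c[2] = -3×1 + 3×3 = 6; c[3] = 3×1 = 3. Result coefficients: [9, -6, 6, 3] → 9 - 6z + 6z^2 + 3z^3

9 - 6z + 6z^2 + 3z^3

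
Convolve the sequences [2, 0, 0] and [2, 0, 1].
y[0] = 2×2 = 4; y[1] = 2×0 + 0×2 = 0; y[2] = 2×1 + 0×0 + 0×2 = 2; y[3] = 0×1 + 0×0 = 0; y[4] = 0×1 = 0

[4, 0, 2, 0, 0]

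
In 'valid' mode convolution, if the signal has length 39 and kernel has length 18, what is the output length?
'Valid' mode counts only positions where the kernel fully overlaps the signal: m - n + 1 = 39 - 18 + 1 = 22

22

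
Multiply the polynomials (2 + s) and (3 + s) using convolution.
Ascending coefficients: a = [2, 1], b = [3, 1]. c[0] = 2×3 = 6; c[1] = 2×1 + 1×3 = 5; c[2] = 1×1 = 1. Result coefficients: [6, 5, 1] → 6 + 5s + s^2

6 + 5s + s^2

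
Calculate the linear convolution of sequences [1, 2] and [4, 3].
y[0] = 1×4 = 4; y[1] = 1×3 + 2×4 = 11; y[2] = 2×3 = 6

[4, 11, 6]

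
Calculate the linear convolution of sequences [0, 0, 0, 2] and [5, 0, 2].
y[0] = 0×5 = 0; y[1] = 0×0 + 0×5 = 0; y[2] = 0×2 + 0×0 + 0×5 = 0; y[3] = 0×2 + 0×0 + 2×5 = 10; y[4] = 0×2 + 2×0 = 0; y[5] = 2×2 = 4

[0, 0, 0, 10, 0, 4]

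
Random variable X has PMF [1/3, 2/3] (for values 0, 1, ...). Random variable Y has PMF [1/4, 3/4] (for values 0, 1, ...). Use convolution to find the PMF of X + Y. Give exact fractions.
P(X+Y=k) = Σ_i P(X=i)·P(Y=k-i) — a convolution of [1/3, 2/3] and [1/4, 3/4]. P(X+Y=0) = (1/3)×(1/4) = 1/12; P(X+Y=1) = (1/3)×(3/4) + (2/3)×(1/4) = 1/4 + 1/6 = 5/12; P(X+Y=2) = (2/3)×(3/4) = 1/2. PMF: [1/12, 5/12, 1/2] (sums to 1 ✓)

[1/12, 5/12, 1/2]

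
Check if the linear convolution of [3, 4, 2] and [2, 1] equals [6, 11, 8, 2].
Recompute linear convolution of [3, 4, 2] and [2, 1]: y[0] = 3×2 = 6; y[1] = 3×1 + 4×2 = 11; y[2] = 4×1 + 2×2 = 8; y[3] = 2×1 = 2 → [6, 11, 8, 2]. Given [6, 11, 8, 2] matches, so answer: Yes

Yes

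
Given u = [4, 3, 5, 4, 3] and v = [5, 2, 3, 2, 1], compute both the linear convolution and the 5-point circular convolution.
Linear: y_lin[0] = 4×5 = 20; y_lin[1] = 4×2 + 3×5 = 23; y_lin[2] = 4×3 + 3×2 + 5×5 = 43; y_lin[3] = 4×2 + 3×3 + 5×2 + 4×5 = 47; y_lin[4] = 4×1 + 3×2 + 5×3 + 4×2 + 3×5 = 48; y_lin[5] = 3×1 + 5×2 + 4×3 + 3×2 = 31; y_lin[6] = 5×1 + 4×2 + 3×3 = 22; y_lin[7] = 4×1 + 3×2 = 10; y_lin[8] = 3×1 = 3 → [20, 23, 43, 47, 48, 31, 22, 10, 3]. Circular (length 5): y[0] = 4×5 + 3×1 + 5×2 + 4×3 + 3×2 = 51; y[1] = 4×2 + 3×5 + 5×1 + 4×2 + 3×3 = 45; y[2] = 4×3 + 3×2 + 5×5 + 4×1 + 3×2 = 53; y[3] = 4×2 + 3×3 + 5×2 + 4×5 + 3×1 = 50; y[4] = 4×1 + 3×2 + 5×3 + 4×2 + 3×5 = 48 → [51, 45, 53, 50, 48]

Linear: [20, 23, 43, 47, 48, 31, 22, 10, 3], Circular: [51, 45, 53, 50, 48]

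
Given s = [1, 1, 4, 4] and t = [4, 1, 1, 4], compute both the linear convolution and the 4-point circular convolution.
Linear: y_lin[0] = 1×4 = 4; y_lin[1] = 1×1 + 1×4 = 5; y_lin[2] = 1×1 + 1×1 + 4×4 = 18; y_lin[3] = 1×4 + 1×1 + 4×1 + 4×4 = 25; y_lin[4] = 1×4 + 4×1 + 4×1 = 12; y_lin[5] = 4×4 + 4×1 = 20; y_lin[6] = 4×4 = 16 → [4, 5, 18, 25, 12, 20, 16]. Circular (length 4): y[0] = 1×4 + 1×4 + 4×1 + 4×1 = 16; y[1] = 1×1 + 1×4 + 4×4 + 4×1 = 25; y[2] = 1×1 + 1×1 + 4×4 + 4×4 = 34; y[3] = 1×4 + 1×1 + 4×1 + 4×4 = 25 → [16, 25, 34, 25]

Linear: [4, 5, 18, 25, 12, 20, 16], Circular: [16, 25, 34, 25]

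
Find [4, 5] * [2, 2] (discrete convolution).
y[0] = 4×2 = 8; y[1] = 4×2 + 5×2 = 18; y[2] = 5×2 = 10

[8, 18, 10]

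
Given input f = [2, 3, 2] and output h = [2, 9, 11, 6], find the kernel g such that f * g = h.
Output length 4 = len(f) + len(g) - 1 ⇒ len(g) = 2. Solve g forward using g[k] = (h[k] - Σ_{i≥1} f[i]·g[k-i]) / f[0]: g[0] = h[0] / f[0] = 2 / 2 = 1; g[1] = (h[1] - 3×1) / f[0] = (9 - 3×1) / 2 = 3. So g = [1, 3]. Forward-check [2, 3, 2] * [1, 3]: h[0] = 2×1 = 2; h[1] = 2×3 + 3×1 = 9; h[2] = 3×3 + 2×1 = 11; h[3] = 2×3 = 6 → [2, 9, 11, 6] ✓

[1, 3]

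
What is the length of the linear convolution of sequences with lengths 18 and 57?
Linear/full convolution length: m + n - 1 = 18 + 57 - 1 = 74

74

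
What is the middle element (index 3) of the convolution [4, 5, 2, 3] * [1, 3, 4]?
Use y[k] = Σ_i a[i]·b[k-i] at k=3. y[3] = 5×4 + 2×3 + 3×1 = 29

29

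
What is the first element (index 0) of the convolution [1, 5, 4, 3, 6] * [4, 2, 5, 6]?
Use y[k] = Σ_i a[i]·b[k-i] at k=0. y[0] = 1×4 = 4

4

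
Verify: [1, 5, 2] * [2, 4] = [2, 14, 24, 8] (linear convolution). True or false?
Recompute linear convolution of [1, 5, 2] and [2, 4]: y[0] = 1×2 = 2; y[1] = 1×4 + 5×2 = 14; y[2] = 5×4 + 2×2 = 24; y[3] = 2×4 = 8 → [2, 14, 24, 8]. Given [2, 14, 24, 8] matches, so answer: Yes

Yes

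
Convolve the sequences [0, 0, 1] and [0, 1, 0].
y[0] = 0×0 = 0; y[1] = 0×1 + 0×0 = 0; y[2] = 0×0 + 0×1 + 1×0 = 0; y[3] = 0×0 + 1×1 = 1; y[4] = 1×0 = 0

[0, 0, 0, 1, 0]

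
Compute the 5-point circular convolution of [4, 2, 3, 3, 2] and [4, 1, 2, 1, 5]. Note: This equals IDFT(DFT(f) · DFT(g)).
Either evaluate y[k] = Σ_j f[j]·g[(k-j) mod 5] directly, or use IDFT(DFT(f) · DFT(g)). y[0] = 4×4 + 2×5 + 3×1 + 3×2 + 2×1 = 37; y[1] = 4×1 + 2×4 + 3×5 + 3×1 + 2×2 = 34; y[2] = 4×2 + 2×1 + 3×4 + 3×5 + 2×1 = 39; y[3] = 4×1 + 2×2 + 3×1 + 3×4 + 2×5 = 33; y[4] = 4×5 + 2×1 + 3×2 + 3×1 + 2×4 = 39. Result: [37, 34, 39, 33, 39]

[37, 34, 39, 33, 39]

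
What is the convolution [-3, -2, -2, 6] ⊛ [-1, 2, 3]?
y[0] = -3×-1 = 3; y[1] = -3×2 + -2×-1 = -4; y[2] = -3×3 + -2×2 + -2×-1 = -11; y[3] = -2×3 + -2×2 + 6×-1 = -16; y[4] = -2×3 + 6×2 = 6; y[5] = 6×3 = 18

[3, -4, -11, -16, 6, 18]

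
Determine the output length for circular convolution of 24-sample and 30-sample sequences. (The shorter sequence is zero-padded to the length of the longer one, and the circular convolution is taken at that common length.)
Circular convolution (zero-padding the shorter input) has length max(m, n) = max(24, 30) = 30

30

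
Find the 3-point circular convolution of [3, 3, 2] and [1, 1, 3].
Use y[k] = Σ_j a[j]·b[(k-j) mod 3]. y[0] = 3×1 + 3×3 + 2×1 = 14; y[1] = 3×1 + 3×1 + 2×3 = 12; y[2] = 3×3 + 3×1 + 2×1 = 14. Result: [14, 12, 14]

[14, 12, 14]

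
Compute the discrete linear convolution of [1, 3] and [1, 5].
y[0] = 1×1 = 1; y[1] = 1×5 + 3×1 = 8; y[2] = 3×5 = 15

[1, 8, 15]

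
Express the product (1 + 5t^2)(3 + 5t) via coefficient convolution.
Ascending coefficients: a = [1, 0, 5], b = [3, 5]. c[0] = 1×3 = 3; c[1] = 1×5 + 0×3 = 5; c[2] = 0×5 + 5×3 = 15; c[3] = 5×5 = 25. Result coefficients: [3, 5, 15, 25] → 3 + 5t + 15t^2 + 25t^3

3 + 5t + 15t^2 + 25t^3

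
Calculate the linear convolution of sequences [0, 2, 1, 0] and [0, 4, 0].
y[0] = 0×0 = 0; y[1] = 0×4 + 2×0 = 0; y[2] = 0×0 + 2×4 + 1×0 = 8; y[3] = 2×0 + 1×4 + 0×0 = 4; y[4] = 1×0 + 0×4 = 0; y[5] = 0×0 = 0

[0, 0, 8, 4, 0, 0]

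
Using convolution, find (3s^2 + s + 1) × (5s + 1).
Ascending coefficients: a = [1, 1, 3], b = [1, 5]. c[0] = 1×1 = 1; c[1] = 1×5 + 1×1 = 6; c[2] = 1×5 + 3×1 = 8; c[3] = 3×5 = 15. Result coefficients: [1, 6, 8, 15] → 15s^3 + 8s^2 + 6s + 1

15s^3 + 8s^2 + 6s + 1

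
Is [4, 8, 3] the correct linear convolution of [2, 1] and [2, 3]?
Recompute linear convolution of [2, 1] and [2, 3]: y[0] = 2×2 = 4; y[1] = 2×3 + 1×2 = 8; y[2] = 1×3 = 3 → [4, 8, 3]. Given [4, 8, 3] matches, so answer: Yes

Yes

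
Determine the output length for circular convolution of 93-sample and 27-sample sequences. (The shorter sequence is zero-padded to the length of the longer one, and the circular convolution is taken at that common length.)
Circular convolution (zero-padding the shorter input) has length max(m, n) = max(93, 27) = 93

93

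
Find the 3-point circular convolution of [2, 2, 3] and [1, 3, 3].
Use y[k] = Σ_j f[j]·g[(k-j) mod 3]. y[0] = 2×1 + 2×3 + 3×3 = 17; y[1] = 2×3 + 2×1 + 3×3 = 17; y[2] = 2×3 + 2×3 + 3×1 = 15. Result: [17, 17, 15]

[17, 17, 15]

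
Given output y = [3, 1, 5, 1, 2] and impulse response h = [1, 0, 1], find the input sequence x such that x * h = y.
Deconvolve y=[3, 1, 5, 1, 2] by h=[1, 0, 1]. Since h[0]=1, solve forward: x[0] = y[0] / 1 = 3; x[1] = (y[1] - 3×0) / 1 = 1; x[2] = (y[2] - 1×0 - 3×1) / 1 = 2. So x = [3, 1, 2]. Check by forward convolution: y[0] = 3×1 = 3; y[1] = 3×0 + 1×1 = 1; y[2] = 3×1 + 1×0 + 2×1 = 5; y[3] = 1×1 + 2×0 = 1; y[4] = 2×1 = 2

[3, 1, 2]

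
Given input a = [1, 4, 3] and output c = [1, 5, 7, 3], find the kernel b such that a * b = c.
Output length 4 = len(a) + len(b) - 1 ⇒ len(b) = 2. Solve b forward using b[k] = (c[k] - Σ_{i≥1} a[i]·b[k-i]) / a[0]: b[0] = c[0] / a[0] = 1 / 1 = 1; b[1] = (c[1] - 4×1) / a[0] = (5 - 4×1) / 1 = 1. So b = [1, 1]. Forward-check [1, 4, 3] * [1, 1]: c[0] = 1×1 = 1; c[1] = 1×1 + 4×1 = 5; c[2] = 4×1 + 3×1 = 7; c[3] = 3×1 = 3 → [1, 5, 7, 3] ✓

[1, 1]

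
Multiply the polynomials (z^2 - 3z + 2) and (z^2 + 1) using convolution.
Ascending coefficients: a = [2, -3, 1], b = [1, 0, 1]. c[0] = 2×1 = 2; c[1] = 2×0 + -3×1 = -3; c[2] = 2×1 + -3×0 + 1×1 = 3; c[3] = -3×1 + 1×0 = -3; c[4] = 1×1 = 1. Result coefficients: [2, -3, 3, -3, 1] → z^4 - 3z^3 + 3z^2 - 3z + 2

z^4 - 3z^3 + 3z^2 - 3z + 2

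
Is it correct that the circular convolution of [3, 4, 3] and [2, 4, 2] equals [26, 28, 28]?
Recompute circular convolution of [3, 4, 3] and [2, 4, 2]: y[0] = 3×2 + 4×2 + 3×4 = 26; y[1] = 3×4 + 4×2 + 3×2 = 26; y[2] = 3×2 + 4×4 + 3×2 = 28 → [26, 26, 28]. Compare to given [26, 28, 28]: they differ at index 1: given 28, correct 26, so answer: No

No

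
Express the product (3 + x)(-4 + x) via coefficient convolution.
Ascending coefficients: a = [3, 1], b = [-4, 1]. c[0] = 3×-4 = -12; c[1] = 3×1 + 1×-4 = -1; c[2] = 1×1 = 1. Result coefficients: [-12, -1, 1] → -12 - x + x^2

-12 - x + x^2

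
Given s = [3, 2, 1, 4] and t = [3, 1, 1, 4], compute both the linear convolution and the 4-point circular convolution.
Linear: y_lin[0] = 3×3 = 9; y_lin[1] = 3×1 + 2×3 = 9; y_lin[2] = 3×1 + 2×1 + 1×3 = 8; y_lin[3] = 3×4 + 2×1 + 1×1 + 4×3 = 27; y_lin[4] = 2×4 + 1×1 + 4×1 = 13; y_lin[5] = 1×4 + 4×1 = 8; y_lin[6] = 4×4 = 16 → [9, 9, 8, 27, 13, 8, 16]. Circular (length 4): y[0] = 3×3 + 2×4 + 1×1 + 4×1 = 22; y[1] = 3×1 + 2×3 + 1×4 + 4×1 = 17; y[2] = 3×1 + 2×1 + 1×3 + 4×4 = 24; y[3] = 3×4 + 2×1 + 1×1 + 4×3 = 27 → [22, 17, 24, 27]

Linear: [9, 9, 8, 27, 13, 8, 16], Circular: [22, 17, 24, 27]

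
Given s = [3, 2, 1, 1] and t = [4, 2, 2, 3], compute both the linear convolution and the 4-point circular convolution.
Linear: y_lin[0] = 3×4 = 12; y_lin[1] = 3×2 + 2×4 = 14; y_lin[2] = 3×2 + 2×2 + 1×4 = 14; y_lin[3] = 3×3 + 2×2 + 1×2 + 1×4 = 19; y_lin[4] = 2×3 + 1×2 + 1×2 = 10; y_lin[5] = 1×3 + 1×2 = 5; y_lin[6] = 1×3 = 3 → [12, 14, 14, 19, 10, 5, 3]. Circular (length 4): y[0] = 3×4 + 2×3 + 1×2 + 1×2 = 22; y[1] = 3×2 + 2×4 + 1×3 + 1×2 = 19; y[2] = 3×2 + 2×2 + 1×4 + 1×3 = 17; y[3] = 3×3 + 2×2 + 1×2 + 1×4 = 19 → [22, 19, 17, 19]

Linear: [12, 14, 14, 19, 10, 5, 3], Circular: [22, 19, 17, 19]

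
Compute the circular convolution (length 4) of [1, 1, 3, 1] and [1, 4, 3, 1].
Use y[k] = Σ_j s[j]·t[(k-j) mod 4]. y[0] = 1×1 + 1×1 + 3×3 + 1×4 = 15; y[1] = 1×4 + 1×1 + 3×1 + 1×3 = 11; y[2] = 1×3 + 1×4 + 3×1 + 1×1 = 11; y[3] = 1×1 + 1×3 + 3×4 + 1×1 = 17. Result: [15, 11, 11, 17]

[15, 11, 11, 17]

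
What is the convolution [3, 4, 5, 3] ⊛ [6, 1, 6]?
y[0] = 3×6 = 18; y[1] = 3×1 + 4×6 = 27; y[2] = 3×6 + 4×1 + 5×6 = 52; y[3] = 4×6 + 5×1 + 3×6 = 47; y[4] = 5×6 + 3×1 = 33; y[5] = 3×6 = 18

[18, 27, 52, 47, 33, 18]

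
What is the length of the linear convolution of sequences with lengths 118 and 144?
Linear/full convolution length: m + n - 1 = 118 + 144 - 1 = 261

261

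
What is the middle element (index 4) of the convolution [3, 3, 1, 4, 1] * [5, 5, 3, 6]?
Use y[k] = Σ_i a[i]·b[k-i] at k=4. y[4] = 3×6 + 1×3 + 4×5 + 1×5 = 46

46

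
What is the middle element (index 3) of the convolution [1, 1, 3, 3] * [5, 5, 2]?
Use y[k] = Σ_i a[i]·b[k-i] at k=3. y[3] = 1×2 + 3×5 + 3×5 = 32

32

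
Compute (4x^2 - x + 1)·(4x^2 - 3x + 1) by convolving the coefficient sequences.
Ascending coefficients: a = [1, -1, 4], b = [1, -3, 4]. c[0] = 1×1 = 1; c[1] = 1×-3 + -1×1 = -4; c[2] = 1×4 + -1×-3 + 4×1 = 11; c[3] = -1×4 + 4×-3 = -16; c[4] = 4×4 = 16. Result coefficients: [1, -4, 11, -16, 16] → 16x^4 - 16x^3 + 11x^2 - 4x + 1

16x^4 - 16x^3 + 11x^2 - 4x + 1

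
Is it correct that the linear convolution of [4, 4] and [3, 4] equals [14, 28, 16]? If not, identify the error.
Recompute linear convolution of [4, 4] and [3, 4]: y[0] = 4×3 = 12; y[1] = 4×4 + 4×3 = 28; y[2] = 4×4 = 16 → [12, 28, 16]. Compare to given [14, 28, 16]: they differ at index 0: given 14, correct 12, so answer: No

No. Error at index 0: given 14, correct 12.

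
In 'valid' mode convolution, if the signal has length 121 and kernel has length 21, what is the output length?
'Valid' mode counts only positions where the kernel fully overlaps the signal: m - n + 1 = 121 - 21 + 1 = 101

101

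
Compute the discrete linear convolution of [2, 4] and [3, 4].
y[0] = 2×3 = 6; y[1] = 2×4 + 4×3 = 20; y[2] = 4×4 = 16

[6, 20, 16]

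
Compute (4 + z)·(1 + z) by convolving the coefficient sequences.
Ascending coefficients: a = [4, 1], b = [1, 1]. c[0] = 4×1 = 4; c[1] = 4×1 + 1×1 = 5; c[2] = 1×1 = 1. Result coefficients: [4, 5, 1] → 4 + 5z + z^2

4 + 5z + z^2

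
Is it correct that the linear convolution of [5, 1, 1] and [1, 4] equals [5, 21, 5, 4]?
Recompute linear convolution of [5, 1, 1] and [1, 4]: y[0] = 5×1 = 5; y[1] = 5×4 + 1×1 = 21; y[2] = 1×4 + 1×1 = 5; y[3] = 1×4 = 4 → [5, 21, 5, 4]. Given [5, 21, 5, 4] matches, so answer: Yes

Yes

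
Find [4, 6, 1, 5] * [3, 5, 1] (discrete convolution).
y[0] = 4×3 = 12; y[1] = 4×5 + 6×3 = 38; y[2] = 4×1 + 6×5 + 1×3 = 37; y[3] = 6×1 + 1×5 + 5×3 = 26; y[4] = 1×1 + 5×5 = 26; y[5] = 5×1 = 5

[12, 38, 37, 26, 26, 5]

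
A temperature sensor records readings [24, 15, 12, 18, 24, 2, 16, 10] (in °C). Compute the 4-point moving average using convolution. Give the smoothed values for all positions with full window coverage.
4-point moving average kernel = [1, 1, 1, 1]. Apply in 'valid' mode (full window coverage): avg[0] = (24 + 15 + 12 + 18) / 4 = 17.25; avg[1] = (15 + 12 + 18 + 24) / 4 = 17.25; avg[2] = (12 + 18 + 24 + 2) / 4 = 14.0; avg[3] = (18 + 24 + 2 + 16) / 4 = 15.0; avg[4] = (24 + 2 + 16 + 10) / 4 = 13.0. Smoothed values: [17.25, 17.25, 14.0, 15.0, 13.0]

[17.25, 17.25, 14.0, 15.0, 13.0]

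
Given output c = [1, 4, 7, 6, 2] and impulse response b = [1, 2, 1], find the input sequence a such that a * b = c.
Deconvolve c=[1, 4, 7, 6, 2] by b=[1, 2, 1]. Since b[0]=1, solve forward: a[0] = c[0] / 1 = 1; a[1] = (c[1] - 1×2) / 1 = 2; a[2] = (c[2] - 2×2 - 1×1) / 1 = 2. So a = [1, 2, 2]. Check by forward convolution: c[0] = 1×1 = 1; c[1] = 1×2 + 2×1 = 4; c[2] = 1×1 + 2×2 + 2×1 = 7; c[3] = 2×1 + 2×2 = 6; c[4] = 2×1 = 2

[1, 2, 2]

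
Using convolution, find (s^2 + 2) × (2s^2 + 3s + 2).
Ascending coefficients: a = [2, 0, 1], b = [2, 3, 2]. c[0] = 2×2 = 4; c[1] = 2×3 + 0×2 = 6; c[2] = 2×2 + 0×3 + 1×2 = 6; c[3] = 0×2 + 1×3 = 3; c[4] = 1×2 = 2. Result coefficients: [4, 6, 6, 3, 2] → 2s^4 + 3s^3 + 6s^2 + 6s + 4

2s^4 + 3s^3 + 6s^2 + 6s + 4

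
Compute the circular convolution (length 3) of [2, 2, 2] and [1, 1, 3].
Use y[k] = Σ_j f[j]·g[(k-j) mod 3]. y[0] = 2×1 + 2×3 + 2×1 = 10; y[1] = 2×1 + 2×1 + 2×3 = 10; y[2] = 2×3 + 2×1 + 2×1 = 10. Result: [10, 10, 10]

[10, 10, 10]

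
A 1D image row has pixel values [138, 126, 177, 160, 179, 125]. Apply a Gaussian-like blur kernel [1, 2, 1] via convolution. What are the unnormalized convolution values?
Convolve image row [138, 126, 177, 160, 179, 125] with kernel [1, 2, 1]: y[0] = 138×1 = 138; y[1] = 138×2 + 126×1 = 402; y[2] = 138×1 + 126×2 + 177×1 = 567; y[3] = 126×1 + 177×2 + 160×1 = 640; y[4] = 177×1 + 160×2 + 179×1 = 676; y[5] = 160×1 + 179×2 + 125×1 = 643; y[6] = 179×1 + 125×2 = 429; y[7] = 125×1 = 125 → [138, 402, 567, 640, 676, 643, 429, 125]. Normalization factor = sum(kernel) = 4.

[138, 402, 567, 640, 676, 643, 429, 125]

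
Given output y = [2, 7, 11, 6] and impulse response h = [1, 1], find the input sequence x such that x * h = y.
Deconvolve y=[2, 7, 11, 6] by h=[1, 1]. Since h[0]=1, solve forward: x[0] = y[0] / 1 = 2; x[1] = (y[1] - 2×1) / 1 = 5; x[2] = (y[2] - 5×1) / 1 = 6. So x = [2, 5, 6]. Check by forward convolution: y[0] = 2×1 = 2; y[1] = 2×1 + 5×1 = 7; y[2] = 5×1 + 6×1 = 11; y[3] = 6×1 = 6

[2, 5, 6]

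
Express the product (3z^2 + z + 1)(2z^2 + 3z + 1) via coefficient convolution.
Ascending coefficients: a = [1, 1, 3], b = [1, 3, 2]. c[0] = 1×1 = 1; c[1] = 1×3 + 1×1 = 4; c[2] = 1×2 + 1×3 + 3×1 = 8; c[3] = 1×2 + 3×3 = 11; c[4] = 3×2 = 6. Result coefficients: [1, 4, 8, 11, 6] → 6z^4 + 11z^3 + 8z^2 + 4z + 1

6z^4 + 11z^3 + 8z^2 + 4z + 1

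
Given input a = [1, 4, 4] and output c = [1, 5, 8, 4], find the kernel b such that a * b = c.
Output length 4 = len(a) + len(b) - 1 ⇒ len(b) = 2. Solve b forward using b[k] = (c[k] - Σ_{i≥1} a[i]·b[k-i]) / a[0]: b[0] = c[0] / a[0] = 1 / 1 = 1; b[1] = (c[1] - 4×1) / a[0] = (5 - 4×1) / 1 = 1. So b = [1, 1]. Forward-check [1, 4, 4] * [1, 1]: c[0] = 1×1 = 1; c[1] = 1×1 + 4×1 = 5; c[2] = 4×1 + 4×1 = 8; c[3] = 4×1 = 4 → [1, 5, 8, 4] ✓

[1, 1]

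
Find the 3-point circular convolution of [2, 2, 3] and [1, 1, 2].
Use y[k] = Σ_j s[j]·t[(k-j) mod 3]. y[0] = 2×1 + 2×2 + 3×1 = 9; y[1] = 2×1 + 2×1 + 3×2 = 10; y[2] = 2×2 + 2×1 + 3×1 = 9. Result: [9, 10, 9]

[9, 10, 9]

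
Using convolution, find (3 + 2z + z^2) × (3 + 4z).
Ascending coefficients: a = [3, 2, 1], b = [3, 4]. c[0] = 3×3 = 9; c[1] = 3×4 + 2×3 = 18; c[2] = 2×4 + 1×3 = 11; c[3] = 1×4 = 4. Result coefficients: [9, 18, 11, 4] → 9 + 18z + 11z^2 + 4z^3

9 + 18z + 11z^2 + 4z^3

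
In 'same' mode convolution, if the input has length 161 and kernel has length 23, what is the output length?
'Same' mode returns an output with the same length as the input: 161

161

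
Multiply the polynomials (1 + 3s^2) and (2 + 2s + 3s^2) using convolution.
Ascending coefficients: a = [1, 0, 3], b = [2, 2, 3]. c[0] = 1×2 = 2; c[1] = 1×2 + 0×2 = 2; c[2] = 1×3 + 0×2 + 3×2 = 9; c[3] = 0×3 + 3×2 = 6; c[4] = 3×3 = 9. Result coefficients: [2, 2, 9, 6, 9] → 2 + 2s + 9s^2 + 6s^3 + 9s^4

2 + 2s + 9s^2 + 6s^3 + 9s^4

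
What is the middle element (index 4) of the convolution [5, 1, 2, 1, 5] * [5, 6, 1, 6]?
Use y[k] = Σ_i a[i]·b[k-i] at k=4. y[4] = 1×6 + 2×1 + 1×6 + 5×5 = 39

39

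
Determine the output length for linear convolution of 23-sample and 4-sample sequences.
Linear/full convolution length: m + n - 1 = 23 + 4 - 1 = 26

26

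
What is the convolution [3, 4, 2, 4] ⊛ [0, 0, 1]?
y[0] = 3×0 = 0; y[1] = 3×0 + 4×0 = 0; y[2] = 3×1 + 4×0 + 2×0 = 3; y[3] = 4×1 + 2×0 + 4×0 = 4; y[4] = 2×1 + 4×0 = 2; y[5] = 4×1 = 4

[0, 0, 3, 4, 2, 4]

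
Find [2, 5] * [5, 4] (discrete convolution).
y[0] = 2×5 = 10; y[1] = 2×4 + 5×5 = 33; y[2] = 5×4 = 20

[10, 33, 20]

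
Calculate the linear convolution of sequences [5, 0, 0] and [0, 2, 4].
y[0] = 5×0 = 0; y[1] = 5×2 + 0×0 = 10; y[2] = 5×4 + 0×2 + 0×0 = 20; y[3] = 0×4 + 0×2 = 0; y[4] = 0×4 = 0

[0, 10, 20, 0, 0]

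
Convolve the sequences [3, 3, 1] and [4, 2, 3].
y[0] = 3×4 = 12; y[1] = 3×2 + 3×4 = 18; y[2] = 3×3 + 3×2 + 1×4 = 19; y[3] = 3×3 + 1×2 = 11; y[4] = 1×3 = 3

[12, 18, 19, 11, 3]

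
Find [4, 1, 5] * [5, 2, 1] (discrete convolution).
y[0] = 4×5 = 20; y[1] = 4×2 + 1×5 = 13; y[2] = 4×1 + 1×2 + 5×5 = 31; y[3] = 1×1 + 5×2 = 11; y[4] = 5×1 = 5

[20, 13, 31, 11, 5]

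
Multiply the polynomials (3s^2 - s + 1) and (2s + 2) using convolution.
Ascending coefficients: a = [1, -1, 3], b = [2, 2]. c[0] = 1×2 = 2; c[1] = 1×2 + -1×2 = 0; c[2] = -1×2 + 3×2 = 4; c[3] = 3×2 = 6. Result coefficients: [2, 0, 4, 6] → 6s^3 + 4s^2 + 2

6s^3 + 4s^2 + 2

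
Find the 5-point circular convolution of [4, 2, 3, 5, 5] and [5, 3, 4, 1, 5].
Use y[k] = Σ_j u[j]·v[(k-j) mod 5]. y[0] = 4×5 + 2×5 + 3×1 + 5×4 + 5×3 = 68; y[1] = 4×3 + 2×5 + 3×5 + 5×1 + 5×4 = 62; y[2] = 4×4 + 2×3 + 3×5 + 5×5 + 5×1 = 67; y[3] = 4×1 + 2×4 + 3×3 + 5×5 + 5×5 = 71; y[4] = 4×5 + 2×1 + 3×4 + 5×3 + 5×5 = 74. Result: [68, 62, 67, 71, 74]

[68, 62, 67, 71, 74]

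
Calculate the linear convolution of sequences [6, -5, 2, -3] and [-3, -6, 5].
y[0] = 6×-3 = -18; y[1] = 6×-6 + -5×-3 = -21; y[2] = 6×5 + -5×-6 + 2×-3 = 54; y[3] = -5×5 + 2×-6 + -3×-3 = -28; y[4] = 2×5 + -3×-6 = 28; y[5] = -3×5 = -15

[-18, -21, 54, -28, 28, -15]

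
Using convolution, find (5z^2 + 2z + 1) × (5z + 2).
Ascending coefficients: a = [1, 2, 5], b = [2, 5]. c[0] = 1×2 = 2; c[1] = 1×5 + 2×2 = 9; c[2] = 2×5 + 5×2 = 20; c[3] = 5×5 = 25. Result coefficients: [2, 9, 20, 25] → 25z^3 + 20z^2 + 9z + 2

25z^3 + 20z^2 + 9z + 2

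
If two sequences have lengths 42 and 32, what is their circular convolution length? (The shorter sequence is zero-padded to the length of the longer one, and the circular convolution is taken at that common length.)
Circular convolution (zero-padding the shorter input) has length max(m, n) = max(42, 32) = 42

42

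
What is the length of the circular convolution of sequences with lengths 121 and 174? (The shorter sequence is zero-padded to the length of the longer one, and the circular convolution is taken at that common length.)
Circular convolution (zero-padding the shorter input) has length max(m, n) = max(121, 174) = 174

174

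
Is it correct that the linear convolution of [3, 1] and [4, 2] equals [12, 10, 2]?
Recompute linear convolution of [3, 1] and [4, 2]: y[0] = 3×4 = 12; y[1] = 3×2 + 1×4 = 10; y[2] = 1×2 = 2 → [12, 10, 2]. Given [12, 10, 2] matches, so answer: Yes

Yes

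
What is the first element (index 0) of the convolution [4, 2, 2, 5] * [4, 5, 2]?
Use y[k] = Σ_i a[i]·b[k-i] at k=0. y[0] = 4×4 = 16

16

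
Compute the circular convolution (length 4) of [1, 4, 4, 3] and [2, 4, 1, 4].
Use y[k] = Σ_j f[j]·g[(k-j) mod 4]. y[0] = 1×2 + 4×4 + 4×1 + 3×4 = 34; y[1] = 1×4 + 4×2 + 4×4 + 3×1 = 31; y[2] = 1×1 + 4×4 + 4×2 + 3×4 = 37; y[3] = 1×4 + 4×1 + 4×4 + 3×2 = 30. Result: [34, 31, 37, 30]

[34, 31, 37, 30]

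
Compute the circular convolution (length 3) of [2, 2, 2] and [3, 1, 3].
Use y[k] = Σ_j a[j]·b[(k-j) mod 3]. y[0] = 2×3 + 2×3 + 2×1 = 14; y[1] = 2×1 + 2×3 + 2×3 = 14; y[2] = 2×3 + 2×1 + 2×3 = 14. Result: [14, 14, 14]

[14, 14, 14]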